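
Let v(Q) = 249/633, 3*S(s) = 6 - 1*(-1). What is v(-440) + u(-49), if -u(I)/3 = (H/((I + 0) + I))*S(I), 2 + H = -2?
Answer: 159/1477 ≈ 0.10765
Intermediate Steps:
S(s) = 7/3 (S(s) = (6 - 1*(-1))/3 = (6 + 1)/3 = (⅓)*7 = 7/3)
H = -4 (H = -2 - 2 = -4)
v(Q) = 83/211 (v(Q) = 249*(1/633) = 83/211)
u(I) = 14/I (u(I) = -3*(-4/((I + 0) + I))*7/3 = -3*(-4/(I + I))*7/3 = -3*(-4*1/(2*I))*7/3 = -3*(-2/I)*7/3 = -(-14)/I = 14/I)
v(-440) + u(-49) = 83/211 + 14/(-49) = 83/211 + 14*(-1/49) = 83/211 - 2/7 = 159/1477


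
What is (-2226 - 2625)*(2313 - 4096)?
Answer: 8649333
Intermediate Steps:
(-2226 - 2625)*(2313 - 4096) = -4851*(-1783) = 8649333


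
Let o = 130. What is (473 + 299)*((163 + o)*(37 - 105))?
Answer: -15381328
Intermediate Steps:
(473 + 299)*((163 + o)*(37 - 105)) = (473 + 299)*((163 + 130)*(37 - 105)) = 772*(293*(-68)) = 772*(-19924) = -15381328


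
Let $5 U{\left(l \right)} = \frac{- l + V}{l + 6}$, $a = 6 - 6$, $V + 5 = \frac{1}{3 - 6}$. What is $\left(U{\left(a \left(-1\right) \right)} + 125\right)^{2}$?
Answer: $\frac{31550689}{2025} \approx 15581.0$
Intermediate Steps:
$V = - \frac{16}{3}$ ($V = -5 + \frac{1}{3 - 6} = -5 + \frac{1}{-3} = -5 - \frac{1}{3} = - \frac{16}{3} \approx -5.3333$)
$a = 0$ ($a = 6 - 6 = 0$)
$U{\left(l \right)} = \frac{- \frac{16}{3} - l}{5 \left(6 + l\right)}$ ($U{\left(l \right)} = \frac{\left(- l - \frac{16}{3}\right) \frac{1}{l + 6}}{5} = \frac{\left(- \frac{16}{3} - l\right) \frac{1}{6 + l}}{5} = \frac{\frac{1}{6 + l} \left(- \frac{16}{3} - l\right)}{5} = \frac{- \frac{16}{3} - l}{5 \left(6 + l\right)}$)
$\left(U{\left(a \left(-1\right) \right)} + 125\right)^{2} = \left(\frac{-16 - 3 \cdot 0 \left(-1\right)}{15 \left(6 + 0 \left(-1\right)\right)} + 125\right)^{2} = \left(\frac{-16 - 0}{15 \left(6 + 0\right)} + 125\right)^{2} = \left(\frac{-16 + 0}{15 \cdot 6} + 125\right)^{2} = \left(\frac{1}{15} \cdot \frac{1}{6} \left(-16\right) + 125\right)^{2} = \left(- \frac{8}{45} + 125\right)^{2} = \left(\frac{5617}{45}\right)^{2} = \frac{31550689}{2025}$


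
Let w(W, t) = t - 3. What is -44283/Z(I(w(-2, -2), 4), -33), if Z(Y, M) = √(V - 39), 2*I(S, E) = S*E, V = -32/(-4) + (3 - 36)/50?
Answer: 221415*I*√3166/1583 ≈ 7870.1*I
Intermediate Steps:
w(W, t) = -3 + t
V = 367/50 (V = -32*(-¼) - 33*1/50 = 8 - 33/50 = 367/50 ≈ 7.3400)
I(S, E) = E*S/2 (I(S, E) = (S*E)/2 = (E*S)/2 = E*S/2)
Z(Y, M) = I*√3166/10 (Z(Y, M) = √(367/50 - 39) = √(-1583/50) = I*√3166/10)
-44283/Z(I(w(-2, -2), 4), -33) = -44283*(-5*I*√3166/1583) = -(-221415)*I*√3166/1583 = 221415*I*√3166/1583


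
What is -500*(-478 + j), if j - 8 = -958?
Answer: 714000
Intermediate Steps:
j = -950 (j = 8 - 958 = -950)
-500*(-478 + j) = -500*(-478 - 950) = -500*(-1428) = 714000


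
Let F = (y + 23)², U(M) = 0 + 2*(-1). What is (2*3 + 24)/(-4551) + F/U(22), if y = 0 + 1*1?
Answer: -436906/1517 ≈ -288.01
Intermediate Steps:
U(M) = -2 (U(M) = 0 - 2 = -2)
y = 1 (y = 0 + 1 = 1)
F = 576 (F = (1 + 23)² = 24² = 576)
(2*3 + 24)/(-4551) + F/U(22) = (2*3 + 24)/(-4551) + 576/(-2) = (6 + 24)*(-1/4551) + 576*(-½) = 30*(-1/4551) - 288 = -10/1517 - 288 = -436906/1517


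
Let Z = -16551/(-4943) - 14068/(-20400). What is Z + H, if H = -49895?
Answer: -1257716228869/25209300 ≈ -49891.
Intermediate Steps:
Z = 101794631/25209300 (Z = -16551*(-1/4943) - 14068*(-1/20400) = 16551/4943 + 3517/5100 = 101794631/25209300 ≈ 4.0380)
Z + H = 101794631/25209300 - 49895 = -1257716228869/25209300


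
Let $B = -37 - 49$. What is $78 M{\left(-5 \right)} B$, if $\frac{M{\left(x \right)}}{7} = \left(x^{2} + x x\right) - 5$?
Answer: $-2113020$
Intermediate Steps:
$M{\left(x \right)} = -35 + 14 x^{2}$ ($M{\left(x \right)} = 7 \left(\left(x^{2} + x x\right) - 5\right) = 7 \left(\left(x^{2} + x^{2}\right) - 5\right) = 7 \left(2 x^{2} - 5\right) = 7 \left(-5 + 2 x^{2}\right) = -35 + 14 x^{2}$)
$B = -86$
$78 M{\left(-5 \right)} B = 78 \left(-35 + 14 \left(-5\right)^{2}\right) \left(-86\right) = 78 \left(-35 + 14 \cdot 25\right) \left(-86\right) = 78 \left(-35 + 350\right) \left(-86\right) = 78 \cdot 315 \left(-86\right) = 24570 \left(-86\right) = -2113020$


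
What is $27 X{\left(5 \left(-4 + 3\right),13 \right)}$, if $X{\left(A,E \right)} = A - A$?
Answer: $0$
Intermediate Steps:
$X{\left(A,E \right)} = 0$
$27 X{\left(5 \left(-4 + 3\right),13 \right)} = 27 \cdot 0 = 0$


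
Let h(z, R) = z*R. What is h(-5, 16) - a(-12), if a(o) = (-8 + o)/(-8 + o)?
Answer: -81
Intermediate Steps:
a(o) = 1
h(z, R) = R*z
h(-5, 16) - a(-12) = 16*(-5) - 1*1 = -80 - 1 = -81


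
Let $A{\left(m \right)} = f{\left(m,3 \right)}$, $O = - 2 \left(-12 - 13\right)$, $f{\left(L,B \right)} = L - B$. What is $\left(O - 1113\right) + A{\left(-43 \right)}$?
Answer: $-1109$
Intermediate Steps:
$O = 50$ ($O = \left(-2\right) \left(-25\right) = 50$)
$A{\left(m \right)} = -3 + m$ ($A{\left(m \right)} = m - 3 = -3 + m$)
$\left(O - 1113\right) + A{\left(-43 \right)} = \left(50 - 1113\right) - 46 = -1063 - 46 = -1109$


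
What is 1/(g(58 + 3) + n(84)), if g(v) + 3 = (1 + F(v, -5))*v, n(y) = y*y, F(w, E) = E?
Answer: 1/6809 ≈ 0.00014686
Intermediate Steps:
n(y) = y²
g(v) = -3 - 4*v (g(v) = -3 + (1 - 5)*v = -3 - 4*v)
1/(g(58 + 3) + n(84)) = 1/((-3 - 4*(58 + 3)) + 84²) = 1/((-3 - 4*61) + 7056) = 1/((-3 - 244) + 7056) = 1/(-247 + 7056) = 1/6809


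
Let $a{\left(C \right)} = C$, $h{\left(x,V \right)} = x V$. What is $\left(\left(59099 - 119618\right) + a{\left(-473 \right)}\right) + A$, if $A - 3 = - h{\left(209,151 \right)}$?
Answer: $-92548$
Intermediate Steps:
$h{\left(x,V \right)} = V x$
$A = -31556$ ($A = 3 - 151 \cdot 209 = 3 - 31559 = -31556$)
$\left(\left(59099 - 119618\right) + a{\left(-473 \right)}\right) + A = \left(\left(59099 - 119618\right) - 473\right) - 31556 = \left(-60519 - 473\right) - 31556 = -60992 - 31556 = -92548$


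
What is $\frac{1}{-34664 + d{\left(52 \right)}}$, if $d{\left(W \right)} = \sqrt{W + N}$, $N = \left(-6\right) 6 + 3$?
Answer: $- \frac{34664}{1201592877} - \frac{\sqrt{19}}{1201592877} \approx -2.8852 \cdot 10^{-5}$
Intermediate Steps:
$N = -33$ ($N = -36 + 3 = -33$)
$d{\left(W \right)} = \sqrt{-33 + W}$ ($d{\left(W \right)} = \sqrt{W - 33} = \sqrt{-33 + W}$)
$\frac{1}{-34664 + d{\left(52 \right)}} = \frac{1}{-34664 + \sqrt{-33 + 52}} = \frac{1}{-34664 + \sqrt{19}}$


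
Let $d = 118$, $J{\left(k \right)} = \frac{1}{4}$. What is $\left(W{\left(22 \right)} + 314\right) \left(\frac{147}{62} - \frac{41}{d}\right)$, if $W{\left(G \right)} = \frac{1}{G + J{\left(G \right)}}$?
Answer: $\frac{103442950}{162781} \approx 635.47$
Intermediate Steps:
$J{\left(k \right)} = \frac{1}{4}$
$W{\left(G \right)} = \frac{1}{\frac{1}{4} + G}$ ($W{\left(G \right)} = \frac{1}{G + \frac{1}{4}} = \frac{1}{\frac{1}{4} + G}$)
$\left(W{\left(22 \right)} + 314\right) \left(\frac{147}{62} - \frac{41}{d}\right) = \left(\frac{4}{1 + 4 \cdot 22} + 314\right) \left(\frac{147}{62} - \frac{41}{118}\right) = \left(\frac{4}{1 + 88} + 314\right) \left(147 \cdot \frac{1}{62} - \frac{41}{118}\right) = \left(\frac{4}{89} + 314\right) \left(\frac{147}{62} - \frac{41}{118}\right) = \left(4 \cdot \frac{1}{89} + 314\right) \frac{3701}{1829} = \left(\frac{4}{89} + 314\right) \frac{3701}{1829} = \frac{27950}{89} \cdot \frac{3701}{1829} = \frac{103442950}{162781}$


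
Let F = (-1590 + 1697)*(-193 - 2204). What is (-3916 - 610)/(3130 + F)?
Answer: 4526/253349 ≈ 0.017865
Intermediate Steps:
F = -256479 (F = 107*(-2397) = -256479)
(-3916 - 610)/(3130 + F) = (-3916 - 610)/(3130 - 256479) = -4526/(-253349) = -4526*(-1/253349) = 4526/253349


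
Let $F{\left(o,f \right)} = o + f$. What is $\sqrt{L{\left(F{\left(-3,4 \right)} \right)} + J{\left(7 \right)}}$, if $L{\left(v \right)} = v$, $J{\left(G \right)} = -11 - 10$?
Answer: $2 i \sqrt{5} \approx 4.4721 i$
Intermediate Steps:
$F{\left(o,f \right)} = f + o$
$J{\left(G \right)} = -21$
$\sqrt{L{\left(F{\left(-3,4 \right)} \right)} + J{\left(7 \right)}} = \sqrt{\left(4 - 3\right) - 21} = \sqrt{1 - 21} = \sqrt{-20} = 2 i \sqrt{5}$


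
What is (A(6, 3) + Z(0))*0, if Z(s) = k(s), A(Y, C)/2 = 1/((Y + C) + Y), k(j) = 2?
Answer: 0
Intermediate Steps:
A(Y, C) = 2/(C + 2*Y) (A(Y, C) = 2/((Y + C) + Y) = 2/((C + Y) + Y) = 2/(C + 2*Y))
Z(s) = 2
(A(6, 3) + Z(0))*0 = (2/(3 + 2*6) + 2)*0 = (2/(3 + 12) + 2)*0 = (2/15 + 2)*0 = (32/15)*0 = 0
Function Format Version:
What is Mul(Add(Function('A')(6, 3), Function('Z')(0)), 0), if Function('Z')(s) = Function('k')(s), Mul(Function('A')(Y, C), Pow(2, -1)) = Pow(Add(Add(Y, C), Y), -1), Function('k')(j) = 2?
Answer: 0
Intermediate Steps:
Function('A')(Y, C) = Mul(2, Pow(Add(C, Mul(2, Y)), -1)) (Function('A')(Y, C) = Mul(2, Pow(Add(Add(Y, C), Y), -1)) = Mul(2, Pow(Add(Add(C, Y), Y), -1)) = Mul(2, Pow(Add(C, Mul(2, Y)), -1)))
Function('Z')(s) = 2
Mul(Add(Function('A')(6, 3), Function('Z')(0)), 0) = Mul(Add(Mul(2, Pow(Add(3, Mul(2, 6)), -1)), 2), 0) = Mul(Add(Mul(2, Pow(Add(3, 12), -1)), 2), 0) = Mul(Add(Mul(2, Pow(15, -1)), 2), 0) = Mul(Add(Mul(2, Rational(1, 15)), 2), 0) = Mul(Add(Rational(2, 15), 2), 0) = Mul(Rational(32, 15), 0) = 0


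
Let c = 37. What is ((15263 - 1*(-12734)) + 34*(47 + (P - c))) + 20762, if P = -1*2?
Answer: 49031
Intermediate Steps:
P = -2
((15263 - 1*(-12734)) + 34*(47 + (P - c))) + 20762 = ((15263 - 1*(-12734)) + 34*(47 + (-2 - 1*37))) + 20762 = ((15263 + 12734) + 34*(47 + (-2 - 37))) + 20762 = (27997 + 34*(47 - 39)) + 20762 = (27997 + 34*8) + 20762 = (27997 + 272) + 20762 = 28269 + 20762 = 49031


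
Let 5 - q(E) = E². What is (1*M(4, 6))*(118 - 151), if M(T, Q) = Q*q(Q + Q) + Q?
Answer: 27324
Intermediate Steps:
q(E) = 5 - E²
M(T, Q) = Q + Q*(5 - 4*Q²) (M(T, Q) = Q*(5 - (Q + Q)²) + Q = Q*(5 - (2*Q)²) + Q = Q*(5 - 4*Q²) + Q = Q + Q*(5 - 4*Q²))
(1*M(4, 6))*(118 - 151) = (1*(-4*6³ + 6*6))*(118 - 151) = (1*(-4*216 + 36))*(-33) = (1*(-864 + 36))*(-33) = (1*(-828))*(-33) = -828*(-33) = 27324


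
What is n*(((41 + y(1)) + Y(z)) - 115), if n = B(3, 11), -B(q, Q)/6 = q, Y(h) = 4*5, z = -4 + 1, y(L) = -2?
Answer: 1008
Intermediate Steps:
z = -3
Y(h) = 20
B(q, Q) = -6*q
n = -18 (n = -6*3 = -18)
n*(((41 + y(1)) + Y(z)) - 115) = -18*(((41 - 2) + 20) - 115) = -18*((39 + 20) - 115) = -18*(59 - 115) = -18*(-56) = 1008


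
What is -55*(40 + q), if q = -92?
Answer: 2860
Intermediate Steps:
-55*(40 + q) = -55*(40 - 92) = -55*(-52) = 2860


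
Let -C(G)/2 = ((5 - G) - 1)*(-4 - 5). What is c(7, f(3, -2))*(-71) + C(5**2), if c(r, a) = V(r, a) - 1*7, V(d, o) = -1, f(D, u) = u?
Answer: 190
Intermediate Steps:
c(r, a) = -8 (c(r, a) = -1 - 1*7 = -1 - 7 = -8)
C(G) = 72 - 18*G (C(G) = -2*((5 - G) - 1)*(-4 - 5) = -2*(4 - G)*(-9) = -2*(-36 + 9*G) = 72 - 18*G)
c(7, f(3, -2))*(-71) + C(5**2) = -8*(-71) + (72 - 18*5**2) = 568 + (72 - 18*25) = 568 + (72 - 450) = 568 - 378 = 190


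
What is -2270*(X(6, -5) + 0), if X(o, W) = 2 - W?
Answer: -15890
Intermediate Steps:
-2270*(X(6, -5) + 0) = -2270*((2 - 1*(-5)) + 0) = -2270*((2 + 5) + 0) = -2270*(7 + 0) = -2270*7 = -15890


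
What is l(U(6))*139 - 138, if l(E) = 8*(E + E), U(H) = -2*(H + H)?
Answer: -53514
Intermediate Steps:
U(H) = -4*H
l(E) = 16*E (l(E) = 8*(2*E) = 16*E)
l(U(6))*139 - 138 = (16*(-4*6))*139 - 138 = (16*(-24))*139 - 138 = -384*139 - 138 = -53376 - 138 = -53514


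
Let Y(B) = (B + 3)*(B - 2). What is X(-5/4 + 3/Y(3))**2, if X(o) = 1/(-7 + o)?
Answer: 16/961 ≈ 0.016649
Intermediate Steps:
Y(B) = (-2 + B)*(3 + B) (Y(B) = (3 + B)*(-2 + B) = (-2 + B)*(3 + B))
X(-5/4 + 3/Y(3))**2 = (1/(-7 + (-5/4 + 3/(-6 + 3 + 3**2))))**2 = (1/(-7 + (-5*1/4 + 3/(-6 + 3 + 9))))**2 = (1/(-7 + (-5/4 + 3/6)))**2 = (1/(-7 + (-5/4 + 3*(1/6))))**2 = (1/(-7 + (-5/4 + 1/2)))**2 = (1/(-7 - 3/4))**2 = (1/(-31/4))**2 = (-4/31)**2 = 16/961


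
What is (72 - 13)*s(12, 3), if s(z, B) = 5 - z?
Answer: -413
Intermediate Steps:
(72 - 13)*s(12, 3) = (72 - 13)*(5 - 1*12) = 59*(5 - 12) = 59*(-7) = -413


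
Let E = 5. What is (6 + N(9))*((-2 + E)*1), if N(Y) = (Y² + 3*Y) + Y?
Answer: 369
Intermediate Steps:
N(Y) = Y² + 4*Y
(6 + N(9))*((-2 + E)*1) = (6 + 9*(4 + 9))*((-2 + 5)*1) = (6 + 9*13)*(3*1) = (6 + 117)*3 = 123*3 = 369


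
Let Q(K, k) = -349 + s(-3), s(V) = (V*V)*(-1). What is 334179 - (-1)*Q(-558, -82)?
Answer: 333821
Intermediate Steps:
s(V) = -V² (s(V) = V²*(-1) = -V²)
Q(K, k) = -358 (Q(K, k) = -349 - 1*(-3)² = -349 - 1*9 = -349 - 9 = -358)
334179 - (-1)*Q(-558, -82) = 334179 - (-1)*(-358) = 334179 - 1*358 = 334179 - 358 = 333821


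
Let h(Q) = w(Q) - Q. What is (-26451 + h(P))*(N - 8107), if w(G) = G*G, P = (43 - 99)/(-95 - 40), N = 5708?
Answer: 1156495283701/18225 ≈ 6.3457e+7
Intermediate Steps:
P = 56/135 (P = -56/(-135) = -56*(-1/135) = 56/135 ≈ 0.41481)
w(G) = G**2
h(Q) = Q**2 - Q
(-26451 + h(P))*(N - 8107) = (-26451 + 56*(-1 + 56/135)/135)*(5708 - 8107) = (-26451 + (56/135)*(-79/135))*(-2399) = (-26451 - 4424/18225)*(-2399) = -482073899/18225*(-2399) = 1156495283701/18225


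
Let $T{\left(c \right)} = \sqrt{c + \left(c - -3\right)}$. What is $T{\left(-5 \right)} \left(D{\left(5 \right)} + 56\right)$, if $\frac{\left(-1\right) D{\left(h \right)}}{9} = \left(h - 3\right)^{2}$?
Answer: $20 i \sqrt{7} \approx 52.915 i$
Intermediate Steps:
$T{\left(c \right)} = \sqrt{3 + 2 c}$ ($T{\left(c \right)} = \sqrt{c + \left(c + 3\right)} = \sqrt{c + \left(3 + c\right)} = \sqrt{3 + 2 c}$)
$D{\left(h \right)} = - 9 \left(-3 + h\right)^{2}$ ($D{\left(h \right)} = - 9 \left(h - 3\right)^{2} = - 9 \left(-3 + h\right)^{2}$)
$T{\left(-5 \right)} \left(D{\left(5 \right)} + 56\right) = \sqrt{3 + 2 \left(-5\right)} \left(- 9 \left(-3 + 5\right)^{2} + 56\right) = \sqrt{3 - 10} \left(- 9 \cdot 2^{2} + 56\right) = \sqrt{-7} \left(\left(-9\right) 4 + 56\right) = i \sqrt{7} \left(-36 + 56\right) = i \sqrt{7} \cdot 20 = 20 i \sqrt{7}$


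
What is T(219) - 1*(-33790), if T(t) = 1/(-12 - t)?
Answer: 7805489/231 ≈ 33790.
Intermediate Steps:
T(219) - 1*(-33790) = -1/(12 + 219) - 1*(-33790) = -1/231 + 33790 = 7805489/231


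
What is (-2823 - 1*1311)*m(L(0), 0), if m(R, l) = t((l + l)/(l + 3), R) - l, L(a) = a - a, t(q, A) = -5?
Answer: 20670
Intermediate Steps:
L(a) = 0
m(R, l) = -5 - l
(-2823 - 1*1311)*m(L(0), 0) = (-2823 - 1*1311)*(-5 - 1*0) = (-2823 - 1311)*(-5 + 0) = -4134*(-5) = 20670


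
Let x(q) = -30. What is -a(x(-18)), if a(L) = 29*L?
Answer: 870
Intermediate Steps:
-a(x(-18)) = -29*(-30) = -1*(-870) = 870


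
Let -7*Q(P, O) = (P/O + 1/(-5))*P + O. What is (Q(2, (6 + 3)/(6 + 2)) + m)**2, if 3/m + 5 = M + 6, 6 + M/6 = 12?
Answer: 2445994849/8693697600 ≈ 0.28135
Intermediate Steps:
M = 36 (M = -36 + 6*12 = -36 + 72 = 36)
m = 3/37 (m = 3/(-5 + (36 + 6)) = 3/(-5 + 42) = 3/37 ≈ 0.081081)
Q(P, O) = -O/7 - P*(-1/5 + P/O)/7 (Q(P, O) = -((P/O + 1/(-5))*P + O)/7 = -((P/O + 1*(-1/5))*P + O)/7 = -((P/O - 1/5)*P + O)/7 = -((-1/5 + P/O)*P + O)/7 = -(P*(-1/5 + P/O) + O)/7 = -(O + P*(-1/5 + P/O))/7 = -O/7 - P*(-1/5 + P/O)/7)
(Q(2, (6 + 3)/(6 + 2)) + m)**2 = ((-(6 + 3)/(7*(6 + 2)) + (1/35)*2 - 1/7*2**2/(6 + 3)/(6 + 2)) + 3/37)**2 = ((-9/(7*8) + 2/35 - 1/7*4/9/8) + 3/37)**2 = ((-9/(7*8) + 2/35 - 1/7*4/9*(1/8)) + 3/37)**2 = ((-1/7*9/8 + 2/35 - 1/7*4/9/8) + 3/37)**2 = ((-9/56 + 2/35 - 1/7*8/9*4) + 3/37)**2 = ((-9/56 + 2/35 - 32/63) + 3/37)**2 = (-1541/2520 + 3/37)**2 = (-49457/93240)**2 = 2445994849/8693697600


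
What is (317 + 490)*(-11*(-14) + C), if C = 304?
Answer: 369606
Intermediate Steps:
(317 + 490)*(-11*(-14) + C) = (317 + 490)*(-11*(-14) + 304) = 807*(154 + 304) = 807*458 = 369606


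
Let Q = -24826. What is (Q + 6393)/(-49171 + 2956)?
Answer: 18433/46215 ≈ 0.39885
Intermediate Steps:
(Q + 6393)/(-49171 + 2956) = (-24826 + 6393)/(-49171 + 2956) = -18433/(-46215) = -18433*(-1/46215) = 18433/46215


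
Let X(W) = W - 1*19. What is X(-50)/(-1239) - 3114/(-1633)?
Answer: 1323641/674429 ≈ 1.9626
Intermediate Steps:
X(W) = -19 + W (X(W) = W - 19 = -19 + W)
X(-50)/(-1239) - 3114/(-1633) = (-19 - 50)/(-1239) - 3114/(-1633) = -69*(-1/1239) - 3114*(-1/1633) = 23/413 + 3114/1633 = 1323641/674429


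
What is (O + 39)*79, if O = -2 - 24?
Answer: 1027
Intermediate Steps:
O = -26
(O + 39)*79 = (-26 + 39)*79 = 13*79 = 1027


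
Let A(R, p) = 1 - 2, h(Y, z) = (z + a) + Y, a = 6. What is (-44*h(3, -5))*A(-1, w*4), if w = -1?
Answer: 176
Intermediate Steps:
h(Y, z) = 6 + Y + z (h(Y, z) = (z + 6) + Y = (6 + z) + Y = 6 + Y + z)
A(R, p) = -1
(-44*h(3, -5))*A(-1, w*4) = -44*(6 + 3 - 5)*(-1) = -44*4*(-1) = -176*(-1) = 176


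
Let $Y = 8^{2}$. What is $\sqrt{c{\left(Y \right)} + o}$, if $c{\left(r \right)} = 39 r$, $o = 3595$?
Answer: $\sqrt{6091} \approx 78.045$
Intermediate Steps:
$Y = 64$
$\sqrt{c{\left(Y \right)} + o} = \sqrt{39 \cdot 64 + 3595} = \sqrt{2496 + 3595} = \sqrt{6091}$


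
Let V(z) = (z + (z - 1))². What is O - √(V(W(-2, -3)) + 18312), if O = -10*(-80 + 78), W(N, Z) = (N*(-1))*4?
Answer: 20 - √18537 ≈ -116.15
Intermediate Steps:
W(N, Z) = -4*N (W(N, Z) = -N*4 = -4*N)
V(z) = (-1 + 2*z)² (V(z) = (z + (-1 + z))² = (-1 + 2*z)²)
O = 20 (O = -10*(-2) = 20)
O - √(V(W(-2, -3)) + 18312) = 20 - √((-1 + 2*(-4*(-2)))² + 18312) = 20 - √((-1 + 2*8)² + 18312) = 20 - √((-1 + 16)² + 18312) = 20 - √(15² + 18312) = 20 - √(225 + 18312) = 20 - √18537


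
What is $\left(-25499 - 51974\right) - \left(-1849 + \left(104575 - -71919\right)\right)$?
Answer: $-252118$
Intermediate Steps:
$\left(-25499 - 51974\right) - \left(-1849 + \left(104575 - -71919\right)\right) = -77473 - \left(-1849 + \left(104575 + 71919\right)\right) = -77473 - \left(-1849 + 176494\right) = -77473 - 174645 = -252118$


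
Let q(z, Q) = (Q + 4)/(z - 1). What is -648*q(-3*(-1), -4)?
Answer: 0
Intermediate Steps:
q(z, Q) = (4 + Q)/(-1 + z)
-648*q(-3*(-1), -4) = -648*(4 - 4)/(-1 - 3*(-1)) = -648*0/(-1 + 3) = -648*0/2 = -324*0 = -648*0 = 0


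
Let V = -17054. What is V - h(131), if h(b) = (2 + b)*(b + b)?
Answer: -51900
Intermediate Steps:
h(b) = 2*b*(2 + b) (h(b) = (2 + b)*(2*b) = 2*b*(2 + b))
V - h(131) = -17054 - 2*131*(2 + 131) = -17054 - 2*131*133 = -17054 - 1*34846 = -17054 - 34846 = -51900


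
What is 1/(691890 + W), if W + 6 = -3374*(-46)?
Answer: 1/847088 ≈ 1.1805e-6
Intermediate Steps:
W = 155198 (W = -6 - 3374*(-46) = -6 + 155204 = 155198)
1/(691890 + W) = 1/(691890 + 155198) = 1/847088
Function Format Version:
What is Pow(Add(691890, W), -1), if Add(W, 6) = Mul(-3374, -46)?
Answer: Rational(1, 847088) ≈ 1.1805e-6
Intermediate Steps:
W = 155198 (W = Add(-6, Mul(-3374, -46)) = Add(-6, 155204) = 155198)
Pow(Add(691890, W), -1) = Pow(Add(691890, 155198), -1) = Pow(847088, -1) = Rational(1, 847088)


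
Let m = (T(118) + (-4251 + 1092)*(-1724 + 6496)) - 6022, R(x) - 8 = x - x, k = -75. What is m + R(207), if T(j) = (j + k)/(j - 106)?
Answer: -180969101/12 ≈ -1.5081e+7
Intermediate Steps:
T(j) = (-75 + j)/(-106 + j) (T(j) = (j - 75)/(j - 106) = (-75 + j)/(-106 + j))
R(x) = 8 (R(x) = 8 + (x - x) = 8 + 0 = 8)
m = -180969197/12 (m = ((-75 + 118)/(-106 + 118) + (-4251 + 1092)*(-1724 + 6496)) - 6022 = (43/12 - 3159*4772) - 6022 = ((1/12)*43 - 15074748) - 6022 = (43/12 - 15074748) - 6022 = -180896933/12 - 6022 = -180969197/12 ≈ -1.5081e+7)
m + R(207) = -180969197/12 + 8 = -180969101/12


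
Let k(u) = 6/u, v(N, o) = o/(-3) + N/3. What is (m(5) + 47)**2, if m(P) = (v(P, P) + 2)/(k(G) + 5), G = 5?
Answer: 2152089/961 ≈ 2239.4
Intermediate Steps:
v(N, o) = -o/3 + N/3 (v(N, o) = o*(-1/3) + N*(1/3) = -o/3 + N/3)
m(P) = 10/31 (m(P) = ((-P/3 + P/3) + 2)/(6/5 + 5) = (0 + 2)/(6*(1/5) + 5) = 2/(6/5 + 5) = 2/(31/5) = 2*(5/31) = 10/31)
(m(5) + 47)**2 = (10/31 + 47)**2 = (1467/31)**2 = 2152089/961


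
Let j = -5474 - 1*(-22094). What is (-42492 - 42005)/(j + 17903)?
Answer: -84497/34523 ≈ -2.4476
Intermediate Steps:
j = 16620 (j = -5474 + 22094 = 16620)
(-42492 - 42005)/(j + 17903) = (-42492 - 42005)/(16620 + 17903) = -84497/34523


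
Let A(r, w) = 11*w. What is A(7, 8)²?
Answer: 7744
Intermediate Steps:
A(7, 8)² = (11*8)² = 88² = 7744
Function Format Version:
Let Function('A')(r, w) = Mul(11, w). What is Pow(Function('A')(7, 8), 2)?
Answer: 7744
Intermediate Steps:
Pow(Function('A')(7, 8), 2) = Pow(Mul(11, 8), 2) = Pow(88, 2) = 7744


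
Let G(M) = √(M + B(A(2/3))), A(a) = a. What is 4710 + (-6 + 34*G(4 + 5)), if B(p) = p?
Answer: 4704 + 34*√87/3 ≈ 4809.7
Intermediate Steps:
G(M) = √(⅔ + M) (G(M) = √(M + 2/3) = √(M + 2*(⅓)) = √(M + ⅔) = √(⅔ + M))
4710 + (-6 + 34*G(4 + 5)) = 4710 + (-6 + 34*(√(6 + 9*(4 + 5))/3)) = 4710 + (-6 + 34*(√(6 + 9*9)/3)) = 4710 + (-6 + 34*(√(6 + 81)/3)) = 4710 + (-6 + 34*(√87/3)) = 4710 + (-6 + 34*√87/3) = 4704 + 34*√87/3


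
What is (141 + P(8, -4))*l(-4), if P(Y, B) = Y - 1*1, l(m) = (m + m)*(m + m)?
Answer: 9472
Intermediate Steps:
l(m) = 4*m**2 (l(m) = (2*m)*(2*m) = 4*m**2)
P(Y, B) = -1 + Y (P(Y, B) = Y - 1 = -1 + Y)
(141 + P(8, -4))*l(-4) = (141 + (-1 + 8))*(4*(-4)**2) = (141 + 7)*(4*16) = 148*64 = 9472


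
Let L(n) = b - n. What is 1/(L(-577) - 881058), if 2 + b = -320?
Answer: -1/880803 ≈ -1.1353e-6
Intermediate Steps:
b = -322 (b = -2 - 320 = -322)
L(n) = -322 - n
1/(L(-577) - 881058) = 1/((-322 - 1*(-577)) - 881058) = 1/((-322 + 577) - 881058) = 1/(255 - 881058) = 1/(-880803) = -1/880803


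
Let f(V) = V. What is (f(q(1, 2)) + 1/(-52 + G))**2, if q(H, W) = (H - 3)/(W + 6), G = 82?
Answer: 169/3600 ≈ 0.046944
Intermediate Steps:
q(H, W) = (-3 + H)/(6 + W)
(f(q(1, 2)) + 1/(-52 + G))**2 = ((-3 + 1)/(6 + 2) + 1/(-52 + 82))**2 = (-2/8 + 1/30)**2 = ((1/8)*(-2) + 1/30)**2 = (-1/4 + 1/30)**2 = (-13/60)**2 = 169/3600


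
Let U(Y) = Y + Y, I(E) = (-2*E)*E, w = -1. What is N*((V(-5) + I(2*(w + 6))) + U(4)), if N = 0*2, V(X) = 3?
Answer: 0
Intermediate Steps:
I(E) = -2*E²
N = 0
U(Y) = 2*Y
N*((V(-5) + I(2*(w + 6))) + U(4)) = 0*((3 - 2*4*(-1 + 6)²) + 2*4) = 0*((3 - 2*(2*5)²) + 8) = 0*((3 - 2*10²) + 8) = 0*((3 - 2*100) + 8) = 0*((3 - 200) + 8) = 0*(-197 + 8) = 0*(-189) = 0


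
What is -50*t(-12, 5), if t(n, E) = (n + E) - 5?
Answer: 600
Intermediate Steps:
t(n, E) = -5 + E + n (t(n, E) = (E + n) - 5 = -5 + E + n)
-50*t(-12, 5) = -50*(-5 + 5 - 12) = -50*(-12) = 600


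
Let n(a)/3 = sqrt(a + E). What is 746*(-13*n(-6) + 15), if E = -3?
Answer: 11190 - 87282*I ≈ 11190.0 - 87282.0*I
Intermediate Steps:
n(a) = 3*sqrt(-3 + a) (n(a) = 3*sqrt(a - 3) = 3*sqrt(-3 + a))
746*(-13*n(-6) + 15) = 746*(-39*sqrt(-3 - 6) + 15) = 746*(-39*sqrt(-9) + 15) = 746*(-39*3*I + 15) = 746*(-117*I + 15) = 746*(15 - 117*I) = 11190 - 87282*I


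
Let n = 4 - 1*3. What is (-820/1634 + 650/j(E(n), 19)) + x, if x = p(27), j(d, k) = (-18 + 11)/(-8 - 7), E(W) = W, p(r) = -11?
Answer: 7899971/5719 ≈ 1381.4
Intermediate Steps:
n = 1 (n = 4 - 3 = 1)
j(d, k) = 7/15 (j(d, k) = -7/(-15) = -7*(-1/15) = 7/15)
x = -11
(-820/1634 + 650/j(E(n), 19)) + x = (-820/1634 + 650/(7/15)) - 11 = (-820*1/1634 + 650*(15/7)) - 11 = (-410/817 + 9750/7) - 11 = 7962880/5719 - 11 = 7899971/5719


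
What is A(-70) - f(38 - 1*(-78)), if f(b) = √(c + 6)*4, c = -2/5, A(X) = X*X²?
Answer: -343000 - 8*√35/5 ≈ -3.4301e+5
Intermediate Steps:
A(X) = X³
c = -⅖ (c = -2*⅕ = -⅖ ≈ -0.40000)
f(b) = 8*√35/5 (f(b) = √(-⅖ + 6)*4 = √(28/5)*4 = (2*√35/5)*4 = 8*√35/5)
A(-70) - f(38 - 1*(-78)) = (-70)³ - 8*√35/5 = -343000 - 8*√35/5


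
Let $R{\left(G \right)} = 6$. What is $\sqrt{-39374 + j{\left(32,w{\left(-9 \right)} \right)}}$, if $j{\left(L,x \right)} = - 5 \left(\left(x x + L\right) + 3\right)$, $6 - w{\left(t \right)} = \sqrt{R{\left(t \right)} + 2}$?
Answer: $\sqrt{-39769 + 120 \sqrt{2}} \approx 199.0 i$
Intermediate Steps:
$w{\left(t \right)} = 6 - 2 \sqrt{2}$ ($w{\left(t \right)} = 6 - \sqrt{6 + 2} = 6 - \sqrt{8} = 6 - 2 \sqrt{2}$)
$j{\left(L,x \right)} = -15 - 5 L - 5 x^{2}$ ($j{\left(L,x \right)} = - 5 \left(\left(x^{2} + L\right) + 3\right) = - 5 \left(\left(L + x^{2}\right) + 3\right) = - 5 \left(3 + L + x^{2}\right) = -15 - 5 L - 5 x^{2}$)
$\sqrt{-39374 + j{\left(32,w{\left(-9 \right)} \right)}} = \sqrt{-39374 - \left(175 + 5 \left(6 - 2 \sqrt{2}\right)^{2}\right)} = \sqrt{-39549 - 5 \left(6 - 2 \sqrt{2}\right)^{2}}$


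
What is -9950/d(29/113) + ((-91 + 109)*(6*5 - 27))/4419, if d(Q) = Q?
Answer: -552055676/14239 ≈ -38771.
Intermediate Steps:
-9950/d(29/113) + ((-91 + 109)*(6*5 - 27))/4419 = -9950/(29/113) + ((-91 + 109)*(6*5 - 27))/4419 = -9950/(29*(1/113)) + (18*(30 - 27))*(1/4419) = -9950/29/113 + (18*3)*(1/4419) = -9950*113/29 + 54*(1/4419) = -1124350/29 + 6/491 = -552055676/14239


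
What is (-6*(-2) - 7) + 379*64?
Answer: 24261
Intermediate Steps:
(-6*(-2) - 7) + 379*64 = (12 - 7) + 24256 = 5 + 24256 = 24261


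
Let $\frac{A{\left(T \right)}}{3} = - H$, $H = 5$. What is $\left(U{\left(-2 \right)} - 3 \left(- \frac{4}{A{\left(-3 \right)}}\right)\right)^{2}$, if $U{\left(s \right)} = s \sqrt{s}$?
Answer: $- \frac{184}{25} + \frac{16 i \sqrt{2}}{5} \approx -7.36 + 4.5255 i$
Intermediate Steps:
$A{\left(T \right)} = -15$ ($A{\left(T \right)} = 3 \left(\left(-1\right) 5\right) = 3 \left(-5\right) = -15$)
$U{\left(s \right)} = s^{\frac{3}{2}}$
$\left(U{\left(-2 \right)} - 3 \left(- \frac{4}{A{\left(-3 \right)}}\right)\right)^{2} = \left(\left(-2\right)^{\frac{3}{2}} - 3 \left(- \frac{4}{-15}\right)\right)^{2} = \left(- 2 i \sqrt{2} - 3 \left(\left(-4\right) \left(- \frac{1}{15}\right)\right)\right)^{2} = \left(- 2 i \sqrt{2} - \frac{4}{5}\right)^{2} = \left(- \frac{4}{5} - 2 i \sqrt{2}\right)^{2}$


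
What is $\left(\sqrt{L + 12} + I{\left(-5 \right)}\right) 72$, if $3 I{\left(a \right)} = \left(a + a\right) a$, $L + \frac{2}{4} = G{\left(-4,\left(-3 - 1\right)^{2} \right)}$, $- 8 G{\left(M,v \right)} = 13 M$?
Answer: $1200 + 216 \sqrt{2} \approx 1505.5$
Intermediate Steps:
$G{\left(M,v \right)} = - \frac{13 M}{8}$
$L = 6$ ($L = - \frac{1}{2} - - \frac{13}{2} = - \frac{1}{2} + \frac{13}{2} = 6$)
$I{\left(a \right)} = \frac{2 a^{2}}{3}$ ($I{\left(a \right)} = \frac{\left(a + a\right) a}{3} = \frac{2 a a}{3} = \frac{2 a^{2}}{3}$)
$\left(\sqrt{L + 12} + I{\left(-5 \right)}\right) 72 = \left(\sqrt{6 + 12} + \frac{2 \left(-5\right)^{2}}{3}\right) 72 = \left(\sqrt{18} + \frac{2}{3} \cdot 25\right) 72 = \left(3 \sqrt{2} + \frac{50}{3}\right) 72 = \left(\frac{50}{3} + 3 \sqrt{2}\right) 72 = 1200 + 216 \sqrt{2}$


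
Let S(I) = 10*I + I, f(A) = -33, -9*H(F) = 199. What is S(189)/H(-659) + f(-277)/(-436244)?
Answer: -8162554917/86812556 ≈ -94.025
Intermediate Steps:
H(F) = -199/9 (H(F) = -⅑*199 = -199/9)
S(I) = 11*I
S(189)/H(-659) + f(-277)/(-436244) = (11*189)/(-199/9) - 33/(-436244) = 2079*(-9/199) - 33*(-1/436244) = -18711/199 + 33/436244 = -8162554917/86812556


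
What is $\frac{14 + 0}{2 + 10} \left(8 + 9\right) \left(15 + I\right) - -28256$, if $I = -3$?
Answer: $28494$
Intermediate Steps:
$\frac{14 + 0}{2 + 10} \left(8 + 9\right) \left(15 + I\right) - -28256 = \frac{14 + 0}{2 + 10} \left(8 + 9\right) \left(15 - 3\right) - -28256 = \frac{14}{12} \cdot 17 \cdot 12 + 28256 = 14 \cdot \frac{1}{12} \cdot 17 \cdot 12 + 28256 = \frac{7}{6} \cdot 17 \cdot 12 + 28256 = \frac{119}{6} \cdot 12 + 28256 = 238 + 28256 = 28494$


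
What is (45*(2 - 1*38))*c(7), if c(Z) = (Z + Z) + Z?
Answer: -34020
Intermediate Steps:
c(Z) = 3*Z (c(Z) = 2*Z + Z = 3*Z)
(45*(2 - 1*38))*c(7) = (45*(2 - 1*38))*(3*7) = (45*(2 - 38))*21 = (45*(-36))*21 = -1620*21 = -34020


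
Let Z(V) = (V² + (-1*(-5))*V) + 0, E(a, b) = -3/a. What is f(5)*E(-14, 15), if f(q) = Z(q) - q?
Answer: 135/14 ≈ 9.6429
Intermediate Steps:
Z(V) = V² + 5*V (Z(V) = (V² + 5*V) + 0 = V² + 5*V)
f(q) = -q + q*(5 + q) (f(q) = q*(5 + q) - q = -q + q*(5 + q))
f(5)*E(-14, 15) = (5*(4 + 5))*(-3/(-14)) = (5*9)*(-3*(-1/14)) = 45*(3/14) = 135/14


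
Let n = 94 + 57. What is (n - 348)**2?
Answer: 38809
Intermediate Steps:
n = 151
(n - 348)**2 = (151 - 348)**2 = (-197)**2 = 38809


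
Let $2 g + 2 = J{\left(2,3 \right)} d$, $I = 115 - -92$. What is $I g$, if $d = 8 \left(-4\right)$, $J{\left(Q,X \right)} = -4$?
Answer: $13041$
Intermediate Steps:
$I = 207$ ($I = 115 + 92 = 207$)
$d = -32$
$g = 63$ ($g = -1 + \frac{\left(-4\right) \left(-32\right)}{2} = -1 + \frac{1}{2} \cdot 128 = -1 + 64 = 63$)
$I g = 207 \cdot 63 = 13041$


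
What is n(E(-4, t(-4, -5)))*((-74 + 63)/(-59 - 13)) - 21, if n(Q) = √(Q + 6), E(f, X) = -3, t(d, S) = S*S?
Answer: -21 + 11*√3/72 ≈ -20.735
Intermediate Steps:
t(d, S) = S²
n(Q) = √(6 + Q)
n(E(-4, t(-4, -5)))*((-74 + 63)/(-59 - 13)) - 21 = √(6 - 3)*((-74 + 63)/(-59 - 13)) - 21 = √3*(-11/(-72)) - 21 = √3*(-11*(-1/72)) - 21 = √3*(11/72) - 21 = 11*√3/72 - 21 = -21 + 11*√3/72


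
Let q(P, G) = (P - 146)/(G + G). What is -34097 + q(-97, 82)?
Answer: -5592151/164 ≈ -34099.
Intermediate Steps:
q(P, G) = (-146 + P)/(2*G) (q(P, G) = (-146 + P)/((2*G)) = (-146 + P)*(1/(2*G)) = (-146 + P)/(2*G))
-34097 + q(-97, 82) = -34097 + (½)*(-146 - 97)/82 = -34097 + (½)*(1/82)*(-243) = -34097 - 243/164 = -5592151/164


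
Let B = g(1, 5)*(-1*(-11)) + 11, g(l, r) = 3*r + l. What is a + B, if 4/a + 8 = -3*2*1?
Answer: 1307/7 ≈ 186.71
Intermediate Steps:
a = -2/7 (a = 4/(-8 - 3*2*1) = 4/(-8 - 6*1) = 4/(-8 - 6) = 4/(-14) = 4*(-1/14) = -2/7 ≈ -0.28571)
g(l, r) = l + 3*r
B = 187 (B = (1 + 3*5)*(-1*(-11)) + 11 = (1 + 15)*11 + 11 = 16*11 + 11 = 176 + 11 = 187)
a + B = -2/7 + 187 = 1307/7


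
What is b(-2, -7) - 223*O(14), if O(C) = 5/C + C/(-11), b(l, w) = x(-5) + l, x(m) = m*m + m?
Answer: 34215/154 ≈ 222.18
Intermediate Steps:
x(m) = m + m**2 (x(m) = m**2 + m = m + m**2)
b(l, w) = 20 + l (b(l, w) = -5*(1 - 5) + l = -5*(-4) + l = 20 + l)
O(C) = 5/C - C/11 (O(C) = 5/C + C*(-1/11) = 5/C - C/11)
b(-2, -7) - 223*O(14) = (20 - 2) - 223*(5/14 - 1/11*14) = 18 - 223*(5*(1/14) - 14/11) = 18 - 223*(5/14 - 14/11) = 18 - 223*(-141/154) = 18 + 31443/154 = 34215/154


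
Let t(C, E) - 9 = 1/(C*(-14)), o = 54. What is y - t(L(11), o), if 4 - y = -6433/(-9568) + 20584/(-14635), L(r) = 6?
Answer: -12509083583/2940581280 ≈ -4.2540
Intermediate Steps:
t(C, E) = 9 - 1/(14*C) (t(C, E) = 9 + 1/(C*(-14)) = 9 + 1/(-14*C) = 9 - 1/(14*C))
y = 662911477/140027680 (y = 4 - (-6433/(-9568) + 20584/(-14635)) = 4 - (-6433*(-1/9568) + 20584*(-1/14635)) = 4 - (6433/9568 - 20584/14635) = 4 - 1*(-102800757/140027680) = 4 + 102800757/140027680 = 662911477/140027680 ≈ 4.7341)
y - t(L(11), o) = 662911477/140027680 - (9 - 1/14/6) = 662911477/140027680 - (9 - 1/14*1/6) = 662911477/140027680 - (9 - 1/84) = 662911477/140027680 - 1*755/84 = 662911477/140027680 - 755/84 = -12509083583/2940581280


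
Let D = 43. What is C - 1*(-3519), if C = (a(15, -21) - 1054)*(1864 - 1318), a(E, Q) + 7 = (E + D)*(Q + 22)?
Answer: -544119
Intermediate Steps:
a(E, Q) = -7 + (22 + Q)*(43 + E) (a(E, Q) = -7 + (E + 43)*(Q + 22) = -7 + (43 + E)*(22 + Q) = -7 + (22 + Q)*(43 + E))
C = -547638 (C = ((939 + 22*15 + 43*(-21) + 15*(-21)) - 1054)*(1864 - 1318) = ((939 + 330 - 903 - 315) - 1054)*546 = (51 - 1054)*546 = -1003*546 = -547638)
C - 1*(-3519) = -547638 - 1*(-3519) = -547638 + 3519 = -544119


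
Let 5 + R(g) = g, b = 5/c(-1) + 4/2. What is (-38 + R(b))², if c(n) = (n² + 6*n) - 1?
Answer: 63001/36 ≈ 1750.0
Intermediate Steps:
c(n) = -1 + n² + 6*n
b = 7/6 (b = 5/(-1 + (-1)² + 6*(-1)) + 4/2 = 5/(-1 + 1 - 6) + 4*(½) = 5/(-6) + 2 = 5*(-⅙) + 2 = -⅚ + 2 = 7/6 ≈ 1.1667)
R(g) = -5 + g
(-38 + R(b))² = (-38 + (-5 + 7/6))² = (-38 - 23/6)² = (-251/6)² = 63001/36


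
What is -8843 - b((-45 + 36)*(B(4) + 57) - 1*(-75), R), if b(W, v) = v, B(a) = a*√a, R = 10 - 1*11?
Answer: -8842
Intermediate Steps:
R = -1 (R = 10 - 11 = -1)
B(a) = a^(3/2)
-8843 - b((-45 + 36)*(B(4) + 57) - 1*(-75), R) = -8843 - 1*(-1) = -8843 + 1 = -8842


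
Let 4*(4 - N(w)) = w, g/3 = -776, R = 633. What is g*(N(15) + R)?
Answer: -1474206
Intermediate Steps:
g = -2328 (g = 3*(-776) = -2328)
N(w) = 4 - w/4
g*(N(15) + R) = -2328*((4 - ¼*15) + 633) = -2328*((4 - 15/4) + 633) = -2328*(¼ + 633) = -2328*2533/4 = -1474206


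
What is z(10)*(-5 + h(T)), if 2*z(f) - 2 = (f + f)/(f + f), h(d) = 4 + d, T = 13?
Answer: 18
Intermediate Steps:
z(f) = 3/2 (z(f) = 1 + ((f + f)/(f + f))/2 = 1 + ((2*f)/((2*f)))/2 = 1 + ((2*f)*(1/(2*f)))/2 = 1 + (½)*1 = 1 + ½ = 3/2)
z(10)*(-5 + h(T)) = 3*(-5 + (4 + 13))/2 = 3*(-5 + 17)/2 = (3/2)*12 = 18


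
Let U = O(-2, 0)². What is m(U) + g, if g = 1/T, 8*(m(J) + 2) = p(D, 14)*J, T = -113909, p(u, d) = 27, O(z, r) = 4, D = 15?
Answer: 5923267/113909 ≈ 52.000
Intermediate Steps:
U = 16 (U = 4² = 16)
m(J) = -2 + 27*J/8 (m(J) = -2 + (27*J)/8 = -2 + 27*J/8)
g = -1/113909 (g = 1/(-113909) = -1/113909 ≈ -8.7789e-6)
m(U) + g = (-2 + (27/8)*16) - 1/113909 = (-2 + 54) - 1/113909 = 52 - 1/113909 = 5923267/113909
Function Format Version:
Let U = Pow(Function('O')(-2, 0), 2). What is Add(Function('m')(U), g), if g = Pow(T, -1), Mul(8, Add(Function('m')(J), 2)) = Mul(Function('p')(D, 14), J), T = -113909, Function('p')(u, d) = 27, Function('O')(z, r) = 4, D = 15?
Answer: Rational(5923267, 113909) ≈ 52.000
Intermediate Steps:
U = 16 (U = Pow(4, 2) = 16)
Function('m')(J) = Add(-2, Mul(Rational(27, 8), J)) (Function('m')(J) = Add(-2, Mul(Rational(1, 8), Mul(27, J))) = Add(-2, Mul(Rational(27, 8), J)))
g = Rational(-1, 113909) (g = Pow(-113909, -1) = Rational(-1, 113909) ≈ -8.7789e-6)
Add(Function('m')(U), g) = Add(Add(-2, Mul(Rational(27, 8), 16)), Rational(-1, 113909)) = Add(Add(-2, 54), Rational(-1, 113909)) = Add(52, Rational(-1, 113909)) = Rational(5923267, 113909)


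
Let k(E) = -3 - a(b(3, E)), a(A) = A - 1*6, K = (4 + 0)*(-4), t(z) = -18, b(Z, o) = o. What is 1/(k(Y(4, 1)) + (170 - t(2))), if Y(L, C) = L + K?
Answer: 1/203 ≈ 0.0049261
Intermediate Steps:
K = -16 (K = 4*(-4) = -16)
a(A) = -6 + A (a(A) = A - 6 = -6 + A)
Y(L, C) = -16 + L (Y(L, C) = L - 16 = -16 + L)
k(E) = 3 - E (k(E) = -3 - (-6 + E) = -3 + (6 - E) = 3 - E)
1/(k(Y(4, 1)) + (170 - t(2))) = 1/((3 - (-16 + 4)) + (170 - 1*(-18))) = 1/((3 - 1*(-12)) + (170 + 18)) = 1/((3 + 12) + 188) = 1/(15 + 188) = 1/203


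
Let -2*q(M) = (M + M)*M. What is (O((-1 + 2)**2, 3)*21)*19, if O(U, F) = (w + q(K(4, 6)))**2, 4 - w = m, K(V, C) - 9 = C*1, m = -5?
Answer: 18615744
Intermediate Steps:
K(V, C) = 9 + C (K(V, C) = 9 + C*1 = 9 + C)
q(M) = -M**2 (q(M) = -(M + M)*M/2 = -2*M*M/2 = -M**2)
w = 9 (w = 4 - 1*(-5) = 4 + 5 = 9)
O(U, F) = 46656 (O(U, F) = (9 - (9 + 6)**2)**2 = (9 - 1*15**2)**2 = (9 - 1*225)**2 = (9 - 225)**2 = (-216)**2 = 46656)
(O((-1 + 2)**2, 3)*21)*19 = (46656*21)*19 = 979776*19 = 18615744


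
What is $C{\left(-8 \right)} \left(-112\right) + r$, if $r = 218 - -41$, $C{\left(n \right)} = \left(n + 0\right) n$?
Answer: $-6909$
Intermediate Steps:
$C{\left(n \right)} = n^{2}$ ($C{\left(n \right)} = n n = n^{2}$)
$r = 259$ ($r = 218 + 41 = 259$)
$C{\left(-8 \right)} \left(-112\right) + r = \left(-8\right)^{2} \left(-112\right) + 259 = 64 \left(-112\right) + 259 = -7168 + 259 = -6909$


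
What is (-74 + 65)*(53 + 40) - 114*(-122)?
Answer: 13071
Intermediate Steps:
(-74 + 65)*(53 + 40) - 114*(-122) = -9*93 + 13908 = -837 + 13908 = 13071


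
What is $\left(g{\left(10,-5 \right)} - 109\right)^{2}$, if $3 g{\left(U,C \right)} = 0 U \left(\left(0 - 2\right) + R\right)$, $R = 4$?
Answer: $11881$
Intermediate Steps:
$g{\left(U,C \right)} = 0$ ($g{\left(U,C \right)} = \frac{0 U \left(\left(0 - 2\right) + 4\right)}{3} = \frac{0 \left(-2 + 4\right)}{3} = \frac{0 \cdot 2}{3} = \frac{1}{3} \cdot 0 = 0$)
$\left(g{\left(10,-5 \right)} - 109\right)^{2} = \left(0 - 109\right)^{2} = \left(-109\right)^{2} = 11881$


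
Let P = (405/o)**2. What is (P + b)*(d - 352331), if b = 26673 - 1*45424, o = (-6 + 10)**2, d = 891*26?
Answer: 1526084977115/256 ≈ 5.9613e+9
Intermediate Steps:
d = 23166
o = 16 (o = 4**2 = 16)
b = -18751 (b = 26673 - 45424 = -18751)
P = 164025/256 (P = (405/16)**2 = 164025/256 ≈ 640.72)
(P + b)*(d - 352331) = (164025/256 - 18751)*(23166 - 352331) = -4636231/256*(-329165) = 1526084977115/256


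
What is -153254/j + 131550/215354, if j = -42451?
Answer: 19294145483/4570996327 ≈ 4.2210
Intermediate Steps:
-153254/j + 131550/215354 = -153254/(-42451) + 131550/215354 = -153254*(-1/42451) + 131550*(1/215354) = 153254/42451 + 65775/107677 = 19294145483/4570996327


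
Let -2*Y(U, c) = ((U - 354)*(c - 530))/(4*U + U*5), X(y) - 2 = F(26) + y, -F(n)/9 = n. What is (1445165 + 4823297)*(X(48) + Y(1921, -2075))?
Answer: -7147040231227/17289 ≈ -4.1339e+8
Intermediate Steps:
F(n) = -9*n
X(y) = -232 + y (X(y) = 2 + (-9*26 + y) = 2 + (-234 + y) = -232 + y)
Y(U, c) = -(-530 + c)*(-354 + U)/(18*U) (Y(U, c) = -(U - 354)*(c - 530)/(2*(4*U + U*5)) = -(-354 + U)*(-530 + c)/(2*(4*U + 5*U)) = -(-530 + c)*(-354 + U)/(2*(9*U)) = -(-530 + c)*(-354 + U)*1/(9*U)/2 = -(-530 + c)*(-354 + U)/(18*U))
(1445165 + 4823297)*(X(48) + Y(1921, -2075)) = (1445165 + 4823297)*((-232 + 48) + (1/18)*(-187620 + 354*(-2075) - 1*1921*(-530 - 2075))/1921) = 6268462*(-184 + (1/18)*(1/1921)*(-187620 - 734550 - 1*1921*(-2605))) = 6268462*(-184 + (1/18)*(1/1921)*(-187620 - 734550 + 5004205)) = 6268462*(-184 + (1/18)*(1/1921)*4082035) = 6268462*(-184 + 4082035/34578) = 6268462*(-2280317/34578) = -7147040231227/17289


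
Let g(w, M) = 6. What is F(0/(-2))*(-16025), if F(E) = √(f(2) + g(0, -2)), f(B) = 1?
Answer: -16025*√7 ≈ -42398.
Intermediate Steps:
F(E) = √7 (F(E) = √(1 + 6) = √7)
F(0/(-2))*(-16025) = √7*(-16025) = -16025*√7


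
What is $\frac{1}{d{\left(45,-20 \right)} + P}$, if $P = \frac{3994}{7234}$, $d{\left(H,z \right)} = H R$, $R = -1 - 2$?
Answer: $- \frac{3617}{486298} \approx -0.0074378$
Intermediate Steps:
$R = -3$ ($R = -1 - 2 = -3$)
$d{\left(H,z \right)} = - 3 H$ ($d{\left(H,z \right)} = H \left(-3\right) = - 3 H$)
$P = \frac{1997}{3617}$ ($P = 3994 \cdot \frac{1}{7234} = \frac{1997}{3617} \approx 0.55211$)
$\frac{1}{d{\left(45,-20 \right)} + P} = \frac{1}{\left(-3\right) 45 + \frac{1997}{3617}} = \frac{1}{-135 + \frac{1997}{3617}} = \frac{1}{- \frac{486298}{3617}} = - \frac{3617}{486298}$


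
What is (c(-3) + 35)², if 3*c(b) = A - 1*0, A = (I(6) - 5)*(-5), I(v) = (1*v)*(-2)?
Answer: 36100/9 ≈ 4011.1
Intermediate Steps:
I(v) = -2*v (I(v) = v*(-2) = -2*v)
A = 85 (A = (-2*6 - 5)*(-5) = (-12 - 5)*(-5) = -17*(-5) = 85)
c(b) = 85/3 (c(b) = (85 - 1*0)/3 = (85 + 0)/3 = (⅓)*85 = 85/3)
(c(-3) + 35)² = (85/3 + 35)² = (190/3)² = 36100/9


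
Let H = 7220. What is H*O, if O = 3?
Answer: 21660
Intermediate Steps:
H*O = 7220*3 = 21660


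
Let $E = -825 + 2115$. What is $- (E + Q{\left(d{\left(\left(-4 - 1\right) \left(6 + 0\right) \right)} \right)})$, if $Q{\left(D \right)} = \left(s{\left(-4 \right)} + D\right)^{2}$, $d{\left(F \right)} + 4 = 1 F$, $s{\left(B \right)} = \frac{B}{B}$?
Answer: $-2379$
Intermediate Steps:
$s{\left(B \right)} = 1$
$d{\left(F \right)} = -4 + F$ ($d{\left(F \right)} = -4 + 1 F = -4 + F$)
$E = 1290$
$Q{\left(D \right)} = \left(1 + D\right)^{2}$
$- (E + Q{\left(d{\left(\left(-4 - 1\right) \left(6 + 0\right) \right)} \right)}) = - (1290 + \left(1 + \left(-4 + \left(-4 - 1\right) \left(6 + 0\right)\right)\right)^{2}) = - (1290 + \left(1 - 34\right)^{2}) = - (1290 + \left(-33\right)^{2}) = - (1290 + 1089) = \left(-1\right) 2379 = -2379$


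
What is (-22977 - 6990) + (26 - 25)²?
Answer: -29966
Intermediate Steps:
(-22977 - 6990) + (26 - 25)² = -29967 + 1² = -29967 + 1 = -29966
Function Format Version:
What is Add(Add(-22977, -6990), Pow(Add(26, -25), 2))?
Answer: -29966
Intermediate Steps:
Add(Add(-22977, -6990), Pow(Add(26, -25), 2)) = Add(-29967, Pow(1, 2)) = Add(-29967, 1) = -29966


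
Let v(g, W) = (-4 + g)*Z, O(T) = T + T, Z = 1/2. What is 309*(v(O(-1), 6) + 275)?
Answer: 84048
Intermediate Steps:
Z = ½ ≈ 0.50000
O(T) = 2*T
v(g, W) = -2 + g/2 (v(g, W) = (-4 + g)*(½) = -2 + g/2)
309*(v(O(-1), 6) + 275) = 309*((-2 + (2*(-1))/2) + 275) = 309*((-2 + (½)*(-2)) + 275) = 309*((-2 - 1) + 275) = 309*(-3 + 275) = 309*272 = 84048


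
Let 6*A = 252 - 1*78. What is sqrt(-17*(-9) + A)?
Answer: sqrt(182) ≈ 13.491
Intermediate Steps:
A = 29 (A = (252 - 1*78)/6 = (252 - 78)/6 = (1/6)*174 = 29)
sqrt(-17*(-9) + A) = sqrt(-17*(-9) + 29) = sqrt(153 + 29) = sqrt(182)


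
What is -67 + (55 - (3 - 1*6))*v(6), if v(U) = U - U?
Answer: -67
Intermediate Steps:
v(U) = 0
-67 + (55 - (3 - 1*6))*v(6) = -67 + (55 - (3 - 1*6))*0 = -67 + (55 - (3 - 6))*0 = -67 + (55 - 1*(-3))*0 = -67 + (55 + 3)*0 = -67 + 58*0 = -67 + 0 = -67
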